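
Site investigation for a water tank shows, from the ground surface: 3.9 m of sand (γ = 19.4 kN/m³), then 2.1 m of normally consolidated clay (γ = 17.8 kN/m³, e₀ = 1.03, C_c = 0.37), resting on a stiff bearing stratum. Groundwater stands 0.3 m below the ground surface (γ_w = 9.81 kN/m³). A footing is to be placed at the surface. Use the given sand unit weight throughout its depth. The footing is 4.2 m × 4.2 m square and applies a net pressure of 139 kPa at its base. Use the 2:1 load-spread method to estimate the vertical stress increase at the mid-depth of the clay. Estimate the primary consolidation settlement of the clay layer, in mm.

S_c ≈ 78.2 mm

Mid-depth of clay below the ground surface: z = 3.9 + 2.1/2 = 4.95 m.
Total vertical stress at mid-clay: σ_v = 19.4×3.9 + 17.8×1.05 = 94.35 kPa.
Pore pressure: u = 9.81×(4.95 − 0.3) = 45.617 kPa.
Initial effective stress: σ'_0 = σ_v − u = 94.35 − 45.617 = 48.733 kPa.
Stress increase at mid-clay by the 2:1 spreading method:
Δσ = qBL/((B+z)(L+z)) = 139×4.2×4.2/((4.2+4.95)(4.2+4.95)) = 29.287 kPa
Final effective stress: σ'_f = σ'_0 + Δσ = 48.733 + 29.287 = 78.02 kPa.
Normally consolidated clay, so the full stress increment lies on the virgin compression line:
S_c = C_c·H/(1+e₀)·log₁₀(σ'_f/σ'_0) = 0.37×2.1/(1+1.03)×log₁₀(78.02/48.733)
    = 0.38276 × 0.20438 = 0.07823 m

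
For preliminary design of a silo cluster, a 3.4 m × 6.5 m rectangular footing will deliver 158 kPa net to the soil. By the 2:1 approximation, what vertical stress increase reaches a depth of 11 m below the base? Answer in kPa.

By the 2:1 method the load spreads at 1 horizontal : 2 vertical, so at depth z the loaded area has grown by z in each plan dimension:
Δσ = qBL/((B+z)(L+z)) = 158×3.4×6.5/((3.4+11)(6.5+11)) = 13.856 kPa

Δσ_z ≈ 13.9 kPa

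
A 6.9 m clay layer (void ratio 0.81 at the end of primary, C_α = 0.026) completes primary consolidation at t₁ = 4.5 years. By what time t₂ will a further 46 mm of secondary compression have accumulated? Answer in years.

S_s = C_α·H/(1+e_p)·log₁₀(t₂/t₁) ⇒ log₁₀(t₂/t₁) = S_s·(1+e_p)/(C_α·H).
log₁₀(t₂/t₁) = 0.046 × (1+0.81) / (0.026×6.9) = 0.4641
t₂ = t₁ × 10^0.4641 = 4.5 × 2.911 = 13.1 years

t₂ ≈ 13.1 years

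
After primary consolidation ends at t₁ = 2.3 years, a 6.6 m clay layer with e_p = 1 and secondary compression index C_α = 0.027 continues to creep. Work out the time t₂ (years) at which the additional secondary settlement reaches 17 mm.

t₂ ≈ 3.57 years

S_s = C_α·H/(1+e_p)·log₁₀(t₂/t₁) ⇒ log₁₀(t₂/t₁) = S_s·(1+e_p)/(C_α·H).
log₁₀(t₂/t₁) = 0.017 × (1+1) / (0.027×6.6) = 0.1908
t₂ = t₁ × 10^0.1908 = 2.3 × 1.552 = 3.569 years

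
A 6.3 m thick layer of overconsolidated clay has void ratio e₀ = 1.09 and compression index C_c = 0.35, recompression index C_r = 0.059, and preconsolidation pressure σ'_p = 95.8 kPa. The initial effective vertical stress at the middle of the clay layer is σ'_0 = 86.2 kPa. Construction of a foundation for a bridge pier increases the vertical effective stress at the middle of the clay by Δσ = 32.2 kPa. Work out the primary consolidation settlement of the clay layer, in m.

S_c ≈ 0.105 m

Final effective stress: σ'_f = 86.2 + 32.2 = 118.4 kPa.
σ'_f = 118.4 > σ'_p = 95.8 kPa, so the stress path crosses the preconsolidation pressure — recompression up to σ'_p, then virgin compression beyond:
S_c = H/(1+e₀)·[C_r·log₁₀(σ'_p/σ'_0) + C_c·log₁₀(σ'_f/σ'_p)]
    = 6.3/2.09 × [0.059×log₁₀(95.8/86.2) + 0.35×log₁₀(118.4/95.8)]
    = 3.0144 × [0.0027056 + 0.032195] = 0.1052 m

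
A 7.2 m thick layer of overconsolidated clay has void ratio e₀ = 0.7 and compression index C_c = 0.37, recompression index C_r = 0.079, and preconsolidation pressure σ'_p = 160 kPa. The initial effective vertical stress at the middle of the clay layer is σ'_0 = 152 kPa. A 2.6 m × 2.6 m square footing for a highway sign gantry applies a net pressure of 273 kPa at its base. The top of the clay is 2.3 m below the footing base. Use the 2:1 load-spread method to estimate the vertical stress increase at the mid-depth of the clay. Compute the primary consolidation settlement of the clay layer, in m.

S_c ≈ 0.0782 m

Mid-depth of clay below the footing base: z = 2.3 + 7.2/2 = 5.9 m.
Stress increase at mid-clay by the 2:1 spreading method:
Δσ = qBL/((B+z)(L+z)) = 273×2.6×2.6/((2.6+5.9)(2.6+5.9)) = 25.543 kPa
Final effective stress: σ'_f = 152 + 25.543 = 177.54 kPa.
σ'_f = 177.54 > σ'_p = 160 kPa, so the stress path crosses the preconsolidation pressure — recompression up to σ'_p, then virgin compression beyond:
S_c = H/(1+e₀)·[C_r·log₁₀(σ'_p/σ'_0) + C_c·log₁₀(σ'_f/σ'_p)]
    = 7.2/1.7 × [0.079×log₁₀(160/152) + 0.37×log₁₀(177.54/160)]
    = 4.2353 × [0.0017598 + 0.016715] = 0.07825 m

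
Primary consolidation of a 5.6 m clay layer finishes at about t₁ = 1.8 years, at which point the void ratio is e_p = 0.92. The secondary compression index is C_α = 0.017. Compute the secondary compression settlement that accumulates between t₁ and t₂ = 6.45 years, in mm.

S_s ≈ 27.5 mm

Secondary compression: S_s = C_α·H/(1+e_p)·log₁₀(t₂/t₁)
S_s = 0.017×5.6/(1+0.92)×log₁₀(6.45/1.8)
    = 0.04958 × 0.5543 = 0.02748 m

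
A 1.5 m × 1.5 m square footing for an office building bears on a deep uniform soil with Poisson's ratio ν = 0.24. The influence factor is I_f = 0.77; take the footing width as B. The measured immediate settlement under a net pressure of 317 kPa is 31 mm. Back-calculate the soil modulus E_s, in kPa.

S_e = q·B·(1−ν²)/E_s · I_f  ⇒  E_s = q·B·(1−ν²)·I_f / S_e.
E_s = 317 × 1.5 × 0.9424 × 0.77 / 0.031 = 11130 kPa

E_s ≈ 11100 kPa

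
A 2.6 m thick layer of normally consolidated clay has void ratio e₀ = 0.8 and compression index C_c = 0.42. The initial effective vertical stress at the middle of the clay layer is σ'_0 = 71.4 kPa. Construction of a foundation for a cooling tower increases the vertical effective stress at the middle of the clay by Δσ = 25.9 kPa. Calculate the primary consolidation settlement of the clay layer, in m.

S_c ≈ 0.0815 m

Final effective stress: σ'_f = σ'_0 + Δσ = 71.4 + 25.9 = 97.3 kPa.
Normally consolidated clay, so the full stress increment lies on the virgin compression line:
S_c = C_c·H/(1+e₀)·log₁₀(σ'_f/σ'_0) = 0.42×2.6/(1+0.8)×log₁₀(97.3/71.4)
    = 0.60667 × 0.13441 = 0.08154 m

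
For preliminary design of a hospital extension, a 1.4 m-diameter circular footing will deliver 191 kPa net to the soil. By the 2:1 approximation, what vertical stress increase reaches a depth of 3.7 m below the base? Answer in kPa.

By the 2:1 method the load spreads at 1 horizontal : 2 vertical, so at depth z the loaded area has grown by z in each plan dimension:
Δσ ≈ qD²/(D+z)² = 191×1.4²/(1.4+3.7)² = 14.393 kPa

Δσ_z ≈ 14.4 kPa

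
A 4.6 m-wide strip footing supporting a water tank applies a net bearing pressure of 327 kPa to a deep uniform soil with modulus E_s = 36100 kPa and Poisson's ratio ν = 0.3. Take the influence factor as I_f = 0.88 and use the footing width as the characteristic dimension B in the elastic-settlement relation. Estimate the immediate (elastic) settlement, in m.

S_e ≈ 0.0334 m

Immediate (elastic) settlement: S_e = q·B·(1−ν²)/E_s · I_f.
S_e = 327 × 4.6 × (1 − 0.3²) / 36100 × 0.88
    = 327 × 4.6 × 0.91 / 36100 × 0.88
    = 0.03337 m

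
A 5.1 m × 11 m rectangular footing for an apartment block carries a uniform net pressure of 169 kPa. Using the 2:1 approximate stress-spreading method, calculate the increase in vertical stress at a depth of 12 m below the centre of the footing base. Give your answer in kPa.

By the 2:1 method the load spreads at 1 horizontal : 2 vertical, so at depth z the loaded area has grown by z in each plan dimension:
Δσ = qBL/((B+z)(L+z)) = 169×5.1×11/((5.1+12)(11+12)) = 24.106 kPa

Δσ_z ≈ 24.1 kPa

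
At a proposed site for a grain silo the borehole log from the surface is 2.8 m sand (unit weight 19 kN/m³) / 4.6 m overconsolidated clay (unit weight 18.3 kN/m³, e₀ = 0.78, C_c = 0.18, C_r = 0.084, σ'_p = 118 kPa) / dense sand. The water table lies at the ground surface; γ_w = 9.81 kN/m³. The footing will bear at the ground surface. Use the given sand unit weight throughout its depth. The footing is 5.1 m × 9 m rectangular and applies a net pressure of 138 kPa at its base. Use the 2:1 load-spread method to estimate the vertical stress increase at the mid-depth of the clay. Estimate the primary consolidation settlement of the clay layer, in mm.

S_c ≈ 64.1 mm

Mid-depth of clay below the ground surface: z = 2.8 + 4.6/2 = 5.1 m.
Total vertical stress at mid-clay: σ_v = 19×2.8 + 18.3×2.3 = 95.29 kPa.
Pore pressure: u = 9.81×(5.1 − 0) = 50.031 kPa.
Initial effective stress: σ'_0 = σ_v − u = 95.29 − 50.031 = 45.259 kPa.
Stress increase at mid-clay by the 2:1 spreading method:
Δσ = qBL/((B+z)(L+z)) = 138×5.1×9/((5.1+5.1)(9+5.1)) = 44.043 kPa
Final effective stress: σ'_f = 45.259 + 44.043 = 89.302 kPa.
σ'_f = 89.302 ≤ σ'_p = 118 kPa, so the clay remains overconsolidated and only the recompression index applies:
S_c = C_r·H/(1+e₀)·log₁₀(σ'_f/σ'_0) = 0.084×4.6/1.78×log₁₀(89.302/45.259)
    = 0.21708 × 0.29516 = 0.06407 m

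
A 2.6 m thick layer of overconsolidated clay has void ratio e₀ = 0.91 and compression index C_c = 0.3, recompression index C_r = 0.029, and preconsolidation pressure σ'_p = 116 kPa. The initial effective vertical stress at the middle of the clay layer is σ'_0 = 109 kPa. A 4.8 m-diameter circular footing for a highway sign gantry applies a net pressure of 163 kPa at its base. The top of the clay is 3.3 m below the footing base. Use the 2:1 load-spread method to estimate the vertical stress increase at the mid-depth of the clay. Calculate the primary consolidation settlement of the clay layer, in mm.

Mid-depth of clay below the footing base: z = 3.3 + 2.6/2 = 4.6 m.
Stress increase at mid-clay by the 2:1 spreading method:
Δσ ≈ qD²/(D+z)² = 163×4.8²/(4.8+4.6)² = 42.502 kPa
Final effective stress: σ'_f = 109 + 42.502 = 151.5 kPa.
σ'_f = 151.5 > σ'_p = 116 kPa, so the stress path crosses the preconsolidation pressure — recompression up to σ'_p, then virgin compression beyond:
S_c = H/(1+e₀)·[C_r·log₁₀(σ'_p/σ'_0) + C_c·log₁₀(σ'_f/σ'_p)]
    = 2.6/1.91 × [0.029×log₁₀(116/109) + 0.3×log₁₀(151.5/116)]
    = 1.3613 × [0.00078391 + 0.034786] = 0.04842 m

S_c ≈ 48.4 mm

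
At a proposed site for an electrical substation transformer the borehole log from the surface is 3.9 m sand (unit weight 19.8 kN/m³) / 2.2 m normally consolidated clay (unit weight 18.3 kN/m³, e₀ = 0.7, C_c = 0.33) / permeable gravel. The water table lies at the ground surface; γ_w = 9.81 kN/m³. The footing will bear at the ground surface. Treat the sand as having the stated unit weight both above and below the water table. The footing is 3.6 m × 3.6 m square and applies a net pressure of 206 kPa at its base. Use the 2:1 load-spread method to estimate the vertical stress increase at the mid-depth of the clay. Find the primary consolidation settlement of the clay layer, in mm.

Mid-depth of clay below the ground surface: z = 3.9 + 2.2/2 = 5 m.
Total vertical stress at mid-clay: σ_v = 19.8×3.9 + 18.3×1.1 = 97.35 kPa.
Pore pressure: u = 9.81×(5 − 0) = 49.05 kPa.
Initial effective stress: σ'_0 = σ_v − u = 97.35 − 49.05 = 48.3 kPa.
Stress increase at mid-clay by the 2:1 spreading method:
Δσ = qBL/((B+z)(L+z)) = 206×3.6×3.6/((3.6+5)(3.6+5)) = 36.097 kPa
Final effective stress: σ'_f = σ'_0 + Δσ = 48.3 + 36.097 = 84.397 kPa.
Normally consolidated clay, so the full stress increment lies on the virgin compression line:
S_c = C_c·H/(1+e₀)·log₁₀(σ'_f/σ'_0) = 0.33×2.2/(1+0.7)×log₁₀(84.397/48.3)
    = 0.42706 × 0.24238 = 0.1035 m

S_c ≈ 104 mm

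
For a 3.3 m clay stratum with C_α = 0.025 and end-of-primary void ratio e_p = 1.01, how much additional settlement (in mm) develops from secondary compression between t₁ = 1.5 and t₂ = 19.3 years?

S_s ≈ 45.5 mm

Secondary compression: S_s = C_α·H/(1+e_p)·log₁₀(t₂/t₁)
S_s = 0.025×3.3/(1+1.01)×log₁₀(19.3/1.5)
    = 0.04104 × 1.109 = 0.04554 m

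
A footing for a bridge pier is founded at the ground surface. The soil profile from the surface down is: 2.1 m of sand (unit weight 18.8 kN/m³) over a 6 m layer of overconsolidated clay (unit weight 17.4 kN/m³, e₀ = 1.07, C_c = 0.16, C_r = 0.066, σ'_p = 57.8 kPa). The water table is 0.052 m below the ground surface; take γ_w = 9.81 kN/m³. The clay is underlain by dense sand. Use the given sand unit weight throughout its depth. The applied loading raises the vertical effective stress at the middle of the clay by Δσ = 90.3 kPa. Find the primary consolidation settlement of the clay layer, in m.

Mid-depth of clay below the ground surface: z = 2.1 + 6/2 = 5.1 m.
Total vertical stress at mid-clay: σ_v = 18.8×2.1 + 17.4×3 = 91.68 kPa.
Pore pressure: u = 9.81×(5.1 − 0.052) = 49.521 kPa.
Initial effective stress: σ'_0 = σ_v − u = 91.68 − 49.521 = 42.159 kPa.
Final effective stress: σ'_f = 42.159 + 90.3 = 132.46 kPa.
σ'_f = 132.46 > σ'_p = 57.8 kPa, so the stress path crosses the preconsolidation pressure — recompression up to σ'_p, then virgin compression beyond:
S_c = H/(1+e₀)·[C_r·log₁₀(σ'_p/σ'_0) + C_c·log₁₀(σ'_f/σ'_p)]
    = 6/2.07 × [0.066×log₁₀(57.8/42.159) + 0.16×log₁₀(132.46/57.8)]
    = 2.8986 × [0.0090445 + 0.057625] = 0.1932 m

S_c ≈ 0.193 m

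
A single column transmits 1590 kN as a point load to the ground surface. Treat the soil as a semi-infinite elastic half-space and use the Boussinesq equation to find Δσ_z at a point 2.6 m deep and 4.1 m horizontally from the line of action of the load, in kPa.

Δσ_z ≈ 4.95 kPa

Boussinesq vertical stress below a point load on an elastic half-space:
Δσ_z = 3P/(2πz²) · [1 + (r/z)²]^(−5/2)
r/z = 4.1/2.6 = 1.5769; [1+(r/z)²]^(−5/2) = 0.044052.
Δσ_z = 3×1590/(2π×2.6²) × 0.044052 = 112.3 × 0.044052 = 4.947 kPa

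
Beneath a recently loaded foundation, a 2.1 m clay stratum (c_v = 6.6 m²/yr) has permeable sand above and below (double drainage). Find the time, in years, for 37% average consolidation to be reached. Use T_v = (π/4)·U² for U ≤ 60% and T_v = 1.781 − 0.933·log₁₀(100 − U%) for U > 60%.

t ≈ 0.018 years

Drainage path length: H_d = H/2 = 1.05 m (double drainage).
U ≤ 60%: T_v = (π/4)·U² = (π/4)×0.37² = 0.10752.
t = T_v·H_d²/c_v = 0.10752×1.05²/6.6 = 0.01796 years.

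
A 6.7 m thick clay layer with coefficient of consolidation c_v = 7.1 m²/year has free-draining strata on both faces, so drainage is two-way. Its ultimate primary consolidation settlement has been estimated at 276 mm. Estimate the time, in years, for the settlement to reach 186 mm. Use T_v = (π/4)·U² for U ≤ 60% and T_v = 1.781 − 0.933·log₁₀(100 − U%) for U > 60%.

t ≈ 0.583 years

Drainage path length: H_d = H/2 = 3.35 m (double drainage).
U = S(t)/S_ult = 186/276 = 0.6739.
U > 60%: T_v = 1.781 − 0.933·log₁₀(100 − 67.391) = 0.36906.
t = T_v·H_d²/c_v = 0.36906×3.35²/7.1 = 0.5833 years.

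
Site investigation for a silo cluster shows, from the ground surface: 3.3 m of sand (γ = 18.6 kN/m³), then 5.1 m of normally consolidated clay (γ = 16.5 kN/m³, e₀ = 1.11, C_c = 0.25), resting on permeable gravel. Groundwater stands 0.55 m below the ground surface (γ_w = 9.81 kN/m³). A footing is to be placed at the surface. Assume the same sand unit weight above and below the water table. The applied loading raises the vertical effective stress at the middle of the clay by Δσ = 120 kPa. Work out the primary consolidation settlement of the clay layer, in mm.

Mid-depth of clay below the ground surface: z = 3.3 + 5.1/2 = 5.85 m.
Total vertical stress at mid-clay: σ_v = 18.6×3.3 + 16.5×2.55 = 103.45 kPa.
Pore pressure: u = 9.81×(5.85 − 0.55) = 51.993 kPa.
Initial effective stress: σ'_0 = σ_v − u = 103.45 − 51.993 = 51.457 kPa.
Final effective stress: σ'_f = σ'_0 + Δσ = 51.457 + 120 = 171.46 kPa.
Normally consolidated clay, so the full stress increment lies on the virgin compression line:
S_c = C_c·H/(1+e₀)·log₁₀(σ'_f/σ'_0) = 0.25×5.1/(1+1.11)×log₁₀(171.46/51.457)
    = 0.60427 × 0.52272 = 0.3159 m

S_c ≈ 316 mm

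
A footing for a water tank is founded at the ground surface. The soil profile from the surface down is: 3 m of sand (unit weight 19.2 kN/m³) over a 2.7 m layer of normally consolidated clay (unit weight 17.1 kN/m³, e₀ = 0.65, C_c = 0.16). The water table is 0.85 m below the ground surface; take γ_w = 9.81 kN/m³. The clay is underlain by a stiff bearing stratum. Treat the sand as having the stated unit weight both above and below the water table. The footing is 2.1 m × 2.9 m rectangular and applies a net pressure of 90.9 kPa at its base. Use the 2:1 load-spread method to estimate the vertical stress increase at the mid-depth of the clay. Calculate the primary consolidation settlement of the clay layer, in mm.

S_c ≈ 25.9 mm

Mid-depth of clay below the ground surface: z = 3 + 2.7/2 = 4.35 m.
Total vertical stress at mid-clay: σ_v = 19.2×3 + 17.1×1.35 = 80.685 kPa.
Pore pressure: u = 9.81×(4.35 − 0.85) = 34.335 kPa.
Initial effective stress: σ'_0 = σ_v − u = 80.685 − 34.335 = 46.35 kPa.
Stress increase at mid-clay by the 2:1 spreading method:
Δσ = qBL/((B+z)(L+z)) = 90.9×2.1×2.9/((2.1+4.35)(2.9+4.35)) = 11.838 kPa
Final effective stress: σ'_f = σ'_0 + Δσ = 46.35 + 11.838 = 58.188 kPa.
Normally consolidated clay, so the full stress increment lies on the virgin compression line:
S_c = C_c·H/(1+e₀)·log₁₀(σ'_f/σ'_0) = 0.16×2.7/(1+0.65)×log₁₀(58.188/46.35)
    = 0.26182 × 0.098784 = 0.02586 m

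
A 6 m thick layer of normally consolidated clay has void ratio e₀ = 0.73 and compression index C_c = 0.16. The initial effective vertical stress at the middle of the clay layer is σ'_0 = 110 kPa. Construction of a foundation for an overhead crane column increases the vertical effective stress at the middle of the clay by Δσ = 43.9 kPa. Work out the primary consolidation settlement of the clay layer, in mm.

Final effective stress: σ'_f = σ'_0 + Δσ = 110 + 43.9 = 153.9 kPa.
Normally consolidated clay, so the full stress increment lies on the virgin compression line:
S_c = C_c·H/(1+e₀)·log₁₀(σ'_f/σ'_0) = 0.16×6/(1+0.73)×log₁₀(153.9/110)
    = 0.55491 × 0.14585 = 0.08093 m

S_c ≈ 80.9 mm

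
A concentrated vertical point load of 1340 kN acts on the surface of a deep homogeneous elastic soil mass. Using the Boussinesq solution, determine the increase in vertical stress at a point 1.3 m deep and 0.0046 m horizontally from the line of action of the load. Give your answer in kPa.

Boussinesq vertical stress below a point load on an elastic half-space:
Δσ_z = 3P/(2πz²) · [1 + (r/z)²]^(−5/2)
r/z = 0.0046/1.3 = 0.0035385; [1+(r/z)²]^(−5/2) = 0.99997.
Δσ_z = 3×1340/(2π×1.3²) × 0.99997 = 378.58 × 0.99997 = 378.6 kPa

Δσ_z ≈ 379 kPa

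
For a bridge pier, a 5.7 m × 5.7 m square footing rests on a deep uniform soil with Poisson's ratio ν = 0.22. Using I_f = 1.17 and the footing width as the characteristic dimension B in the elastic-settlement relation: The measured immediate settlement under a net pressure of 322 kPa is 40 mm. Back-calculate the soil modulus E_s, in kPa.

S_e = q·B·(1−ν²)/E_s · I_f  ⇒  E_s = q·B·(1−ν²)·I_f / S_e.
E_s = 322 × 5.7 × 0.9516 × 1.17 / 0.04 = 51090 kPa

E_s ≈ 51100 kPa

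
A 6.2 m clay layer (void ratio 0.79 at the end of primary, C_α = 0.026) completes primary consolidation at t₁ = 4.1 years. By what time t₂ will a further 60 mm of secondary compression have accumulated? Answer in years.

S_s = C_α·H/(1+e_p)·log₁₀(t₂/t₁) ⇒ log₁₀(t₂/t₁) = S_s·(1+e_p)/(C_α·H).
log₁₀(t₂/t₁) = 0.06 × (1+0.79) / (0.026×6.2) = 0.6663
t₂ = t₁ × 10^0.6663 = 4.1 × 4.637 = 19.01 years

t₂ ≈ 19 years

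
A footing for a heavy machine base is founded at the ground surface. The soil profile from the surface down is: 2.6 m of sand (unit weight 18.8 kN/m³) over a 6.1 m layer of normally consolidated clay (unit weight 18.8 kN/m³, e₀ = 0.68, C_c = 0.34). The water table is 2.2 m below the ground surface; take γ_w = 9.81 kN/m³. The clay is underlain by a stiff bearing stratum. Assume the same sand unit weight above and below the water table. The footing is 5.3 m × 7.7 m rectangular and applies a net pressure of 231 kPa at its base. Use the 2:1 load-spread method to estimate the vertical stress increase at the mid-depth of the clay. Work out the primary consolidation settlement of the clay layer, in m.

S_c ≈ 0.342 m

Mid-depth of clay below the ground surface: z = 2.6 + 6.1/2 = 5.65 m.
Total vertical stress at mid-clay: σ_v = 18.8×2.6 + 18.8×3.05 = 106.22 kPa.
Pore pressure: u = 9.81×(5.65 − 2.2) = 33.845 kPa.
Initial effective stress: σ'_0 = σ_v − u = 106.22 − 33.845 = 72.375 kPa.
Stress increase at mid-clay by the 2:1 spreading method:
Δσ = qBL/((B+z)(L+z)) = 231×5.3×7.7/((5.3+5.65)(7.7+5.65)) = 64.489 kPa
Final effective stress: σ'_f = σ'_0 + Δσ = 72.375 + 64.489 = 136.86 kPa.
Normally consolidated clay, so the full stress increment lies on the virgin compression line:
S_c = C_c·H/(1+e₀)·log₁₀(σ'_f/σ'_0) = 0.34×6.1/(1+0.68)×log₁₀(136.86/72.375)
    = 1.2345 × 0.27669 = 0.3416 m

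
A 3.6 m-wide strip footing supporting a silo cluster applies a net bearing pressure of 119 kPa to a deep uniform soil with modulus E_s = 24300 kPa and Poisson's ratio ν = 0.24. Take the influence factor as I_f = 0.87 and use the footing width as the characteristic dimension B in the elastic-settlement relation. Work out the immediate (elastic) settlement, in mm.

Immediate (elastic) settlement: S_e = q·B·(1−ν²)/E_s · I_f.
S_e = 119 × 3.6 × (1 − 0.24²) / 24300 × 0.87
    = 119 × 3.6 × 0.9424 / 24300 × 0.87
    = 0.01445 m = 14.45 mm

S_e ≈ 14.5 mm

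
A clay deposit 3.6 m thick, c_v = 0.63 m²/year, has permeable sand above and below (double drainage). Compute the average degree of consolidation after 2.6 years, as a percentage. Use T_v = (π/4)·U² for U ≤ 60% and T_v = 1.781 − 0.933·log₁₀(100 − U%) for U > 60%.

U ≈ 76.7 %

Drainage path length: H_d = H/2 = 1.8 m (double drainage).
T_v = c_v·t/H_d² = 0.63×2.6/1.8² = 0.50556.
T_v = 0.50556 corresponds to the U > 60% branch:
U = 1 − 10^((1.781 − T_v)/0.933)/100 = 0.7672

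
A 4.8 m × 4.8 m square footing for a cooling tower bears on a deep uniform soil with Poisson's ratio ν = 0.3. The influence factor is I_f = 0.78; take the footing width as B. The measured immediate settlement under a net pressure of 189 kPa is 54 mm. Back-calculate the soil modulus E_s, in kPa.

E_s ≈ 11900 kPa

S_e = q·B·(1−ν²)/E_s · I_f  ⇒  E_s = q·B·(1−ν²)·I_f / S_e.
E_s = 189 × 4.8 × 0.91 × 0.78 / 0.054 = 11920 kPa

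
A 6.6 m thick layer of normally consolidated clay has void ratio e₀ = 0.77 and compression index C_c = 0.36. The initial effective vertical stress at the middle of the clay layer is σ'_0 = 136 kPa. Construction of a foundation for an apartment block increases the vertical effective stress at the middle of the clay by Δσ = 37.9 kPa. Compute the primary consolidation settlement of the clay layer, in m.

S_c ≈ 0.143 m

Final effective stress: σ'_f = σ'_0 + Δσ = 136 + 37.9 = 173.9 kPa.
Normally consolidated clay, so the full stress increment lies on the virgin compression line:
S_c = C_c·H/(1+e₀)·log₁₀(σ'_f/σ'_0) = 0.36×6.6/(1+0.77)×log₁₀(173.9/136)
    = 1.3424 × 0.10676 = 0.1433 m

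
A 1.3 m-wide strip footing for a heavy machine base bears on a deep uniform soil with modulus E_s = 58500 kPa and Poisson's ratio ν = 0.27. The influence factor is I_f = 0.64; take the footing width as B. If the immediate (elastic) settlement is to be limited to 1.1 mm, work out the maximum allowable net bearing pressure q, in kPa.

S_e = q·B·(1−ν²)/E_s · I_f  ⇒  q = S_e·E_s / (B·(1−ν²)·I_f).
q = 0.0011 × 58500 / (1.3 × 0.9271 × 0.64) = 83.43 kPa

q ≈ 83.4 kPa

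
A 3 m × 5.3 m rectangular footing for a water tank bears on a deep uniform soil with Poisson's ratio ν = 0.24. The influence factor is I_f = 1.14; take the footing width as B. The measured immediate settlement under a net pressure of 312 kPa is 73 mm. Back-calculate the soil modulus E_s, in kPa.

S_e = q·B·(1−ν²)/E_s · I_f  ⇒  E_s = q·B·(1−ν²)·I_f / S_e.
E_s = 312 × 3 × 0.9424 × 1.14 / 0.073 = 13780 kPa

E_s ≈ 13800 kPa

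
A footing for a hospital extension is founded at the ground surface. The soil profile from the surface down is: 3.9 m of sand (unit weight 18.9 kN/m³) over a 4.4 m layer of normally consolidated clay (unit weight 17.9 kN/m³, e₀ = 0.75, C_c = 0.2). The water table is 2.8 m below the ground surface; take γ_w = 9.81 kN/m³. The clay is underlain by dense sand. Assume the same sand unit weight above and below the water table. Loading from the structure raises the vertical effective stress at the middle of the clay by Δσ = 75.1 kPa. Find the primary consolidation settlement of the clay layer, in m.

Mid-depth of clay below the ground surface: z = 3.9 + 4.4/2 = 6.1 m.
Total vertical stress at mid-clay: σ_v = 18.9×3.9 + 17.9×2.2 = 113.09 kPa.
Pore pressure: u = 9.81×(6.1 − 2.8) = 32.373 kPa.
Initial effective stress: σ'_0 = σ_v − u = 113.09 − 32.373 = 80.717 kPa.
Final effective stress: σ'_f = σ'_0 + Δσ = 80.717 + 75.1 = 155.82 kPa.
Normally consolidated clay, so the full stress increment lies on the virgin compression line:
S_c = C_c·H/(1+e₀)·log₁₀(σ'_f/σ'_0) = 0.2×4.4/(1+0.75)×log₁₀(155.82/80.717)
    = 0.50286 × 0.28566 = 0.1436 m

S_c ≈ 0.144 m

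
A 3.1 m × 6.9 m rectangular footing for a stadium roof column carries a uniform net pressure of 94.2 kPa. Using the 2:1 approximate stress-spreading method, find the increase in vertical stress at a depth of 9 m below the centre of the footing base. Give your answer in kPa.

By the 2:1 method the load spreads at 1 horizontal : 2 vertical, so at depth z the loaded area has grown by z in each plan dimension:
Δσ = qBL/((B+z)(L+z)) = 94.2×3.1×6.9/((3.1+9)(6.9+9)) = 10.473 kPa

Δσ_z ≈ 10.5 kPa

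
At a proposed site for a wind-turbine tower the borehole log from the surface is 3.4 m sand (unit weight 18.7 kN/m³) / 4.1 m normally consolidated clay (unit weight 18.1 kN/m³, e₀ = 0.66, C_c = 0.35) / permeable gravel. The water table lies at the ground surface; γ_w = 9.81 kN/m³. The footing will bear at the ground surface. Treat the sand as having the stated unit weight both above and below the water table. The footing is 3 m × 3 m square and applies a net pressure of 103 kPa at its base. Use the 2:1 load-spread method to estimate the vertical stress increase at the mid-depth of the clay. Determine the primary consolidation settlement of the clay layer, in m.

S_c ≈ 0.0912 m

Mid-depth of clay below the ground surface: z = 3.4 + 4.1/2 = 5.45 m.
Total vertical stress at mid-clay: σ_v = 18.7×3.4 + 18.1×2.05 = 100.69 kPa.
Pore pressure: u = 9.81×(5.45 − 0) = 53.465 kPa.
Initial effective stress: σ'_0 = σ_v − u = 100.69 − 53.465 = 47.225 kPa.
Stress increase at mid-clay by the 2:1 spreading method:
Δσ = qBL/((B+z)(L+z)) = 103×3×3/((3+5.45)(3+5.45)) = 12.983 kPa
Final effective stress: σ'_f = σ'_0 + Δσ = 47.225 + 12.983 = 60.208 kPa.
Normally consolidated clay, so the full stress increment lies on the virgin compression line:
S_c = C_c·H/(1+e₀)·log₁₀(σ'_f/σ'_0) = 0.35×4.1/(1+0.66)×log₁₀(60.208/47.225)
    = 0.86446 × 0.10548 = 0.09118 m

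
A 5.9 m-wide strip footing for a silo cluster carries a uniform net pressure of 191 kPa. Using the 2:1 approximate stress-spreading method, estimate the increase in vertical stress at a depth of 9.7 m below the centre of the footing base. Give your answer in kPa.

By the 2:1 method the load spreads at 1 horizontal : 2 vertical, so at depth z the loaded area has grown by z in each plan dimension:
Δσ = qB/(B+z) = 191×5.9/(5.9+9.7) = 72.237 kPa

Δσ_z ≈ 72.2 kPa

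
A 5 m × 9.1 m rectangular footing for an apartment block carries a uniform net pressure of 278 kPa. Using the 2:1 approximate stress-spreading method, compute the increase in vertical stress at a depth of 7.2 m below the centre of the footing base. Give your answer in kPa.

By the 2:1 method the load spreads at 1 horizontal : 2 vertical, so at depth z the loaded area has grown by z in each plan dimension:
Δσ = qBL/((B+z)(L+z)) = 278×5×9.1/((5+7.2)(9.1+7.2)) = 63.608 kPa

Δσ_z ≈ 63.6 kPa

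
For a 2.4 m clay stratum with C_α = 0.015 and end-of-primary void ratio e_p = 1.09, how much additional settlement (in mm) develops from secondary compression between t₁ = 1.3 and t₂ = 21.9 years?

Secondary compression: S_s = C_α·H/(1+e_p)·log₁₀(t₂/t₁)
S_s = 0.015×2.4/(1+1.09)×log₁₀(21.9/1.3)
    = 0.01722 × 1.227 = 0.02113 m

S_s ≈ 21.1 mm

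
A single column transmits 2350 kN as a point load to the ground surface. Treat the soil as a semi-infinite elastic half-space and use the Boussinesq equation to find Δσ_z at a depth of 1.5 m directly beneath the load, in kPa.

Boussinesq vertical stress below a point load on an elastic half-space:
Δσ_z = 3P/(2πz²) · [1 + (r/z)²]^(−5/2)
r/z = 0/1.5 = 0; [1+(r/z)²]^(−5/2) = 1.
Δσ_z = 3×2350/(2π×1.5²) × 1 = 498.69 × 1 = 498.7 kPa

Δσ_z ≈ 499 kPa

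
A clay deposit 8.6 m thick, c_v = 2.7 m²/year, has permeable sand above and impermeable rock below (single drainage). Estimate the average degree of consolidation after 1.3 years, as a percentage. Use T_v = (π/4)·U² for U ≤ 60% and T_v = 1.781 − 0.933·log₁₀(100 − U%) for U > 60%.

Drainage path length: H_d = H = 8.6 m (single drainage).
T_v = c_v·t/H_d² = 2.7×1.3/8.6² = 0.047458.
T_v = 0.047458 corresponds to the U ≤ 60% branch:
U = √(4T_v/π) = 0.2458

U ≈ 24.6 %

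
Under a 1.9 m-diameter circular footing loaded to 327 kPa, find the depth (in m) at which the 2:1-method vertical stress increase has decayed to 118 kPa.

2:1 spreading — at depth z the loaded area has grown by z in each plan dimension:
qD²/(D+z)² = Δσ_z ⇒ z = D(√(q/Δσ_z) − 1) = 1.9×(√(327/118) − 1) = 1.263 m

z ≈ 1.26 m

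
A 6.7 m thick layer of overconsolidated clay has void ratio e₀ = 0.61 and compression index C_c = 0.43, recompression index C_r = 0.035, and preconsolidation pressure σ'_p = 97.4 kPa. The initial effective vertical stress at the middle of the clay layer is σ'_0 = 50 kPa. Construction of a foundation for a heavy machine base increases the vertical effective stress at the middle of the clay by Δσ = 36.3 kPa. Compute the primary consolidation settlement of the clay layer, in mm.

S_c ≈ 34.5 mm

Final effective stress: σ'_f = 50 + 36.3 = 86.3 kPa.
σ'_f = 86.3 ≤ σ'_p = 97.4 kPa, so the clay remains overconsolidated and only the recompression index applies:
S_c = C_r·H/(1+e₀)·log₁₀(σ'_f/σ'_0) = 0.035×6.7/1.61×log₁₀(86.3/50)
    = 0.14565 × 0.23704 = 0.03453 m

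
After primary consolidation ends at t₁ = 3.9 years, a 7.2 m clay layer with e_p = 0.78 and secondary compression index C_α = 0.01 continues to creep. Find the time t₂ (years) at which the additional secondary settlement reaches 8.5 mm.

S_s = C_α·H/(1+e_p)·log₁₀(t₂/t₁) ⇒ log₁₀(t₂/t₁) = S_s·(1+e_p)/(C_α·H).
log₁₀(t₂/t₁) = 0.0085 × (1+0.78) / (0.01×7.2) = 0.2101
t₂ = t₁ × 10^0.2101 = 3.9 × 1.622 = 6.327 years

t₂ ≈ 6.33 years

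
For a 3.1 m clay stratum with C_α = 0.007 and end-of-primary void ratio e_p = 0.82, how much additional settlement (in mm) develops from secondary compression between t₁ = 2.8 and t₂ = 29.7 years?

S_s ≈ 12.2 mm

Secondary compression: S_s = C_α·H/(1+e_p)·log₁₀(t₂/t₁)
S_s = 0.007×3.1/(1+0.82)×log₁₀(29.7/2.8)
    = 0.01192 × 1.026 = 0.01223 m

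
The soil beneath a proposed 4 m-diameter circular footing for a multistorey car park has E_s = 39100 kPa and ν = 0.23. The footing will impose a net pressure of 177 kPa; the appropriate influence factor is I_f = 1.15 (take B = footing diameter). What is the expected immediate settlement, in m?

S_e ≈ 0.0197 m

Immediate (elastic) settlement: S_e = q·B·(1−ν²)/E_s · I_f.
S_e = 177 × 4 × (1 − 0.23²) / 39100 × 1.15
    = 177 × 4 × 0.9471 / 39100 × 1.15
    = 0.01972 m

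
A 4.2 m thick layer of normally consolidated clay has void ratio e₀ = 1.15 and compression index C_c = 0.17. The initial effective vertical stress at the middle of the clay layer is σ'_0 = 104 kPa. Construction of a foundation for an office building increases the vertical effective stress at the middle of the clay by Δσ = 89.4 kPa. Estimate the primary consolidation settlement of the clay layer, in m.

Final effective stress: σ'_f = σ'_0 + Δσ = 104 + 89.4 = 193.4 kPa.
Normally consolidated clay, so the full stress increment lies on the virgin compression line:
S_c = C_c·H/(1+e₀)·log₁₀(σ'_f/σ'_0) = 0.17×4.2/(1+1.15)×log₁₀(193.4/104)
    = 0.33209 × 0.26942 = 0.08947 m

S_c ≈ 0.0895 m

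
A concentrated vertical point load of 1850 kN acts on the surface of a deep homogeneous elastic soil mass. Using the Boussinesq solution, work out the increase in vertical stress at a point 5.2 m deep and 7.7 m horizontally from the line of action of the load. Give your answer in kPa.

Boussinesq vertical stress below a point load on an elastic half-space:
Δσ_z = 3P/(2πz²) · [1 + (r/z)²]^(−5/2)
r/z = 7.7/5.2 = 1.4808; [1+(r/z)²]^(−5/2) = 0.054905.
Δσ_z = 3×1850/(2π×5.2²) × 0.054905 = 32.667 × 0.054905 = 1.794 kPa

Δσ_z ≈ 1.79 kPa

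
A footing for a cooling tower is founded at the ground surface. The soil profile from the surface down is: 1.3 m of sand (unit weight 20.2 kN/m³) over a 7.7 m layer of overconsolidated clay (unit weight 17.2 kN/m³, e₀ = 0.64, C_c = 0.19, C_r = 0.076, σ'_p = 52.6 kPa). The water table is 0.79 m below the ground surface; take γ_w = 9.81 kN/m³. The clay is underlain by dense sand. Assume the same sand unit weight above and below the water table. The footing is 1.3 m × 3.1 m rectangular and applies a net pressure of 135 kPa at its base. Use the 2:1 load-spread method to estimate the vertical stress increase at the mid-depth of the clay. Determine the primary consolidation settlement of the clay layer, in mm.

S_c ≈ 59.3 mm

Mid-depth of clay below the ground surface: z = 1.3 + 7.7/2 = 5.15 m.
Total vertical stress at mid-clay: σ_v = 20.2×1.3 + 17.2×3.85 = 92.48 kPa.
Pore pressure: u = 9.81×(5.15 − 0.79) = 42.772 kPa.
Initial effective stress: σ'_0 = σ_v − u = 92.48 − 42.772 = 49.708 kPa.
Stress increase at mid-clay by the 2:1 spreading method:
Δσ = qBL/((B+z)(L+z)) = 135×1.3×3.1/((1.3+5.15)(3.1+5.15)) = 10.224 kPa
Final effective stress: σ'_f = 49.708 + 10.224 = 59.932 kPa.
σ'_f = 59.932 > σ'_p = 52.6 kPa, so the stress path crosses the preconsolidation pressure — recompression up to σ'_p, then virgin compression beyond:
S_c = H/(1+e₀)·[C_r·log₁₀(σ'_p/σ'_0) + C_c·log₁₀(σ'_f/σ'_p)]
    = 7.7/1.64 × [0.076×log₁₀(52.6/49.708) + 0.19×log₁₀(59.932/52.6)]
    = 4.6951 × [0.0018665 + 0.010768] = 0.05932 m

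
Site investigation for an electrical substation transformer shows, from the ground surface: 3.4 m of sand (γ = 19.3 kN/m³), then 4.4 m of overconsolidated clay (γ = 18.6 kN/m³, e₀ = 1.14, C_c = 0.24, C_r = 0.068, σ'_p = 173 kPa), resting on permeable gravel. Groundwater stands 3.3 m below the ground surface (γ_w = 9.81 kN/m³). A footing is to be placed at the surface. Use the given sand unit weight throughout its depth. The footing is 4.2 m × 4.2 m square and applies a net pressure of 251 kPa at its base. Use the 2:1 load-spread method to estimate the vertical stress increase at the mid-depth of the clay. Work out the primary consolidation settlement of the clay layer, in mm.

S_c ≈ 26.6 mm

Mid-depth of clay below the ground surface: z = 3.4 + 4.4/2 = 5.6 m.
Total vertical stress at mid-clay: σ_v = 19.3×3.4 + 18.6×2.2 = 106.54 kPa.
Pore pressure: u = 9.81×(5.6 − 3.3) = 22.563 kPa.
Initial effective stress: σ'_0 = σ_v − u = 106.54 − 22.563 = 83.977 kPa.
Stress increase at mid-clay by the 2:1 spreading method:
Δσ = qBL/((B+z)(L+z)) = 251×4.2×4.2/((4.2+5.6)(4.2+5.6)) = 46.102 kPa
Final effective stress: σ'_f = 83.977 + 46.102 = 130.08 kPa.
σ'_f = 130.08 ≤ σ'_p = 173 kPa, so the clay remains overconsolidated and only the recompression index applies:
S_c = C_r·H/(1+e₀)·log₁₀(σ'_f/σ'_0) = 0.068×4.4/2.14×log₁₀(130.08/83.977)
    = 0.13981 × 0.19005 = 0.02657 m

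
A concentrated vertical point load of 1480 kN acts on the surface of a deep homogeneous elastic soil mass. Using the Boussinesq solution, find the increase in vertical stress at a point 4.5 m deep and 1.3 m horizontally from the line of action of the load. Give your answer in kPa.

Δσ_z ≈ 28.6 kPa

Boussinesq vertical stress below a point load on an elastic half-space:
Δσ_z = 3P/(2πz²) · [1 + (r/z)²]^(−5/2)
r/z = 1.3/4.5 = 0.28889; [1+(r/z)²]^(−5/2) = 0.81841.
Δσ_z = 3×1480/(2π×4.5²) × 0.81841 = 34.896 × 0.81841 = 28.56 kPa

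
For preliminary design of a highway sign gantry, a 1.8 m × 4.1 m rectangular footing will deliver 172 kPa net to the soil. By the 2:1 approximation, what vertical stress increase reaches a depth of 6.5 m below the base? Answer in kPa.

By the 2:1 method the load spreads at 1 horizontal : 2 vertical, so at depth z the loaded area has grown by z in each plan dimension:
Δσ = qBL/((B+z)(L+z)) = 172×1.8×4.1/((1.8+6.5)(4.1+6.5)) = 14.428 kPa

Δσ_z ≈ 14.4 kPa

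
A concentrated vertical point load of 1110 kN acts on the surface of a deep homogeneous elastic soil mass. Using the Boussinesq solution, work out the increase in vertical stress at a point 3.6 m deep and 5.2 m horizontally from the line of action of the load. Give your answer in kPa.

Δσ_z ≈ 2.44 kPa

Boussinesq vertical stress below a point load on an elastic half-space:
Δσ_z = 3P/(2πz²) · [1 + (r/z)²]^(−5/2)
r/z = 5.2/3.6 = 1.4444; [1+(r/z)²]^(−5/2) = 0.059753.
Δσ_z = 3×1110/(2π×3.6²) × 0.059753 = 40.894 × 0.059753 = 2.444 kPa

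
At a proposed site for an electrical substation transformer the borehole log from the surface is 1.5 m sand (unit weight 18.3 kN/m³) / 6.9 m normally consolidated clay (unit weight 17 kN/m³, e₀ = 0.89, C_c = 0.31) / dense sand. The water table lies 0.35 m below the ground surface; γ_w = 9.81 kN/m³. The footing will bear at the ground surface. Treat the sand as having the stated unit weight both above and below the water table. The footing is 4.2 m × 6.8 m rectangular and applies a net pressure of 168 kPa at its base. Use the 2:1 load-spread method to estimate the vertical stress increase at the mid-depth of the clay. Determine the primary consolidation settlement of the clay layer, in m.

S_c ≈ 0.362 m

Mid-depth of clay below the ground surface: z = 1.5 + 6.9/2 = 4.95 m.
Total vertical stress at mid-clay: σ_v = 18.3×1.5 + 17×3.45 = 86.1 kPa.
Pore pressure: u = 9.81×(4.95 − 0.35) = 45.126 kPa.
Initial effective stress: σ'_0 = σ_v − u = 86.1 − 45.126 = 40.974 kPa.
Stress increase at mid-clay by the 2:1 spreading method:
Δσ = qBL/((B+z)(L+z)) = 168×4.2×6.8/((4.2+4.95)(6.8+4.95)) = 44.628 kPa
Final effective stress: σ'_f = σ'_0 + Δσ = 40.974 + 44.628 = 85.602 kPa.
Normally consolidated clay, so the full stress increment lies on the virgin compression line:
S_c = C_c·H/(1+e₀)·log₁₀(σ'_f/σ'_0) = 0.31×6.9/(1+0.89)×log₁₀(85.602/40.974)
    = 1.1317 × 0.31998 = 0.3621 m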